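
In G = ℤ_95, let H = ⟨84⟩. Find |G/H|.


|⟨84⟩| = n / gcd(84, 95) = 95 / 1 = 95
H is normal (ℤ_95 is abelian).
|G/H| = |G| / |H| = 95 / 95 = 1

|G/H| = 1


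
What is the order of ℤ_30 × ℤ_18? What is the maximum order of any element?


|ℤ_30 × ℤ_18| = 30 × 18 = 540
Max element order = lcm(30,18) = 90
Cyclic? No (gcd=6)

|ℤ_30×ℤ_18| = 540, max element order = 90


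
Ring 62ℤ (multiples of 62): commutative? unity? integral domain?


62ℤ is a commutative ring under +,× but has no multiplicative identity (1 ∉ 62ℤ); it has no zero divisors, but without unity it is not an integral domain
Commutative: Yes
Integral domain: No
Has unity: No

62ℤ (multiples of 62): Commutative=Yes, Unity=No


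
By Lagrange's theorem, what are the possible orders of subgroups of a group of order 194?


Lagrange's theorem: |H| divides |G|
|G| = 194
Divisors of 194: 1, 2, 97, 194

Possible subgroup orders: {1, 2, 97, 194}


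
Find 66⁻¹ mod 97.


Use the extended Euclidean algorithm to write 1 = 66·s + 97·t; then s mod 97 is the inverse.
Euclidean algorithm:
  66 = 0·97 + 66
  97 = 1·66 + 31
  66 = 2·31 + 4
  31 = 7·4 + 3
  4 = 1·3 + 1
  3 = 3·1 + 0
gcd(66,97) = 1
Back-substitution gives: 66·(25) + 97·(-17) = 1
So 66⁻¹ ≡ 25 ≡ 25 (mod 97)
Check: 66 × 25 = 1650 ≡ 1 (mod 97) ✓

66⁻¹ ≡ 25 (mod 97)


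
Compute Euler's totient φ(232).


Factor n: 232 = 2^3 × 29
φ(n) = n · ∏(1 - 1/p) over distinct primes p | n
φ(232) = 232 · (1 - 1/2) · (1 - 1/29) = 112

φ(232) = 112


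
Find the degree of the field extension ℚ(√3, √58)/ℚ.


[ℚ(√3,√58):ℚ] = [ℚ(√3,√58):ℚ(√3)]·[ℚ(√3):ℚ] = 2·2 = 4

[ℚ(√3, √58)/ℚ] = 4


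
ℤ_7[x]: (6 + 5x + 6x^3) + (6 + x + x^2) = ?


Add coefficients mod 7:
x^0: 6 + 6 = 5 (mod 7)
x^1: 5 + 1 = 6 (mod 7)
x^2: 0 + 1 = 1 (mod 7)
x^3: 6 + 0 = 6 (mod 7)
Result: 5 + 6x + x^2 + 6x^3

f + g = 5 + 6x + x^2 + 6x^3


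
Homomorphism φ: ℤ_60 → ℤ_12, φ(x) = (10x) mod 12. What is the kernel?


Kernel = preimage of identity
ker(φ) = {x ∈ ℤ_60 : 10x ≡ 0 (mod 12)}. Since 12 | 60, φ is well-defined. The kernel is the cyclic subgroup ⟨6⟩ of ℤ_60 (order 10), i.e. {0, 6, 12, 18, 24, 30, 36, 42, 48, 54}

ker(φ) = {0, 6, 12, 18, 24, 30, 36, 42, 48, 54}


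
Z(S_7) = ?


Z(G) = {g ∈ G | gx = xg for all x ∈ G}
S_n is non-abelian for n ≥ 3; Z(S_7) is trivial

Z(S_7) = {e}


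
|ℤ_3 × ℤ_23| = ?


|A × B| = |A| · |B|
|ℤ_3 × ℤ_23| = 3 × 23 = 69

|ℤ_3 × ℤ_23| = 69


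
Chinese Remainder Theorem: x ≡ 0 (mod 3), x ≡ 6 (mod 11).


m₁ = 3, m₂ = 11, gcd = 1, so CRT applies. M = m₁·m₂ = 33
Let M₁ = M/m₁ = 11, M₂ = M/m₂ = 3
Find y₁ ≡ M₁⁻¹ (mod m₁): 11⁻¹ ≡ 2 (mod 3)
Find y₂ ≡ M₂⁻¹ (mod m₂): 3⁻¹ ≡ 4 (mod 11)
x = a₁·M₁·y₁ + a₂·M₂·y₂ = 0·11·2 + 6·3·4 = 72
Reduce mod 33: x ≡ 6
Check: 6 mod 3 = 0 ✓, 6 mod 11 = 6 ✓

x ≡ 6 (mod 33)


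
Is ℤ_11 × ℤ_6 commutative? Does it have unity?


Direct product ring; commutative with unity (1,1); but (1,0)·(0,1) = (0,0) gives zero divisors, so not an integral domain
Commutative: Yes
Integral domain: No
Has unity: Yes

ℤ_11 × ℤ_6: Commutative=Yes, Unity=Yes


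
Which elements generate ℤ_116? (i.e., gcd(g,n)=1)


g generates ℤ_n iff gcd(g,n) = 1
Prime factors of 116: 2, 29
Generators are g ∈ {1,...,115} not divisible by any of these primes.
Generators: {1, 3, 5, 7, 9, 11, 13, 15, 17, 19, 21, 23, 25, 27, 31, 33, 35, 37, 39, 41, 43, 45, 47, 49, 51, 53, 55, 57, 59, 61, 63, 65, 67, 69, 71, 73, 75, 77, 79, 81, 83, 85, 89, 91, 93, 95, 97, 99, 101, 103, 105, 107, 109, 111, 113, 115}
Number of generators = φ(116) = 56

Generators of ℤ_116 = {1, 3, 5, 7, 9, 11, 13, 15, 17, 19, 21, 23, 25, 27, 31, 33, 35, 37, 39, 41, 43, 45, 47, 49, 51, 53, 55, 57, 59, 61, 63, 65, 67, 69, 71, 73, 75, 77, 79, 81, 83, 85, 89, 91, 93, 95, 97, 99, 101, 103, 105, 107, 109, 111, 113, 115}


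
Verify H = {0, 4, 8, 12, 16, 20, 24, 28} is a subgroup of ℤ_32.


Subgroup test for H = {0, 4, 8, 12, 16, 20, 24, 28} in (ℤ_32, +):
(1) 0 ∈ H? Yes
(2) Closure: for all a,b ∈ H, (a+b) mod 32 ∈ H? Yes
(3) Inverses: for all a ∈ H, -a mod 32 ∈ H? Yes

Yes, H is a subgroup of ℤ_32


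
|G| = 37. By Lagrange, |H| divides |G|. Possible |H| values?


Lagrange's theorem: |H| divides |G|
|G| = 37
Divisors of 37: 1, 37

Possible subgroup orders: {1, 37}


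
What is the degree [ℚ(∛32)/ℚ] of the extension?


∛32 has minimal polynomial x³ - 32 (irreducible over ℚ since 32 is not a perfect cube)

[ℚ(∛32)/ℚ] = 3


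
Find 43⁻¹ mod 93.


Use the extended Euclidean algorithm to write 1 = 43·s + 93·t; then s mod 93 is the inverse.
Euclidean algorithm:
  43 = 0·93 + 43
  93 = 2·43 + 7
  43 = 6·7 + 1
  7 = 7·1 + 0
gcd(43,93) = 1
Back-substitution gives: 43·(13) + 93·(-6) = 1
So 43⁻¹ ≡ 13 ≡ 13 (mod 93)
Check: 43 × 13 = 559 ≡ 1 (mod 93) ✓

43⁻¹ ≡ 13 (mod 93)


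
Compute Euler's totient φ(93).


Factor n: 93 = 3 × 31
φ(n) = n · ∏(1 - 1/p) over distinct primes p | n
φ(93) = 93 · (1 - 1/3) · (1 - 1/31) = 60

φ(93) = 60


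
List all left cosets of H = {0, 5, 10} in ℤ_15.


H = {0, 5, 10}, |H| = 3
Number of cosets = |G|/|H| = 15/3 = 5
0 + H = {0, 5, 10}
1 + H = {1, 6, 11}
2 + H = {2, 7, 12}
3 + H = {3, 8, 13}
4 + H = {4, 9, 14}

Cosets: 0+H={0,5,10}; 1+H={1,6,11}; 2+H={2,7,12}; 3+H={3,8,13}; 4+H={4,9,14}


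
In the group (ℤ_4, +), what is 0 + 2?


Operation: addition mod 4
0 + 2 = (a + b) mod 4 with a = 0, b = 2

0 + 2 = 2


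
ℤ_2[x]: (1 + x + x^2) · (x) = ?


Expand and collect like terms; reduce coefficients mod 2:
x^0: 1·0 = 0 ≡ 0 (mod 2)
x^1: 1·1 + 1·0 = 1 ≡ 1 (mod 2)
x^2: 1·1 + 1·0 = 1 ≡ 1 (mod 2)
x^3: 1·1 = 1 ≡ 1 (mod 2)
Result: x + x^2 + x^3

f · g = x + x^2 + x^3


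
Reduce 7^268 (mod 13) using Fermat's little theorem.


Fermat's little theorem: if p is prime and gcd(a,p)=1, then a^(p-1) ≡ 1 (mod p)
p = 13 is prime, gcd(7,13) = 1
Reduce exponent: 268 mod 12 = 4
So 7^268 ≡ 7^4 (mod 13)
7^4 mod 13 = 9

7^268 ≡ 9 (mod 13)


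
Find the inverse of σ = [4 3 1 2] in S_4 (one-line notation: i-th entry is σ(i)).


To find σ⁻¹, swap domain and range:
σ(1) = 4 → σ⁻¹(4) = 1
σ(2) = 3 → σ⁻¹(3) = 2
σ(3) = 1 → σ⁻¹(1) = 3
σ(4) = 2 → σ⁻¹(2) = 4

σ⁻¹ = [3 4 2 1]


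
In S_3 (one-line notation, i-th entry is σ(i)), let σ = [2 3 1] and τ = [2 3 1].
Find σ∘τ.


σ∘τ: apply τ first, then σ
1 →τ 2 →σ 3
2 →τ 3 →σ 1
3 →τ 1 →σ 2

σ∘τ = [3 1 2]


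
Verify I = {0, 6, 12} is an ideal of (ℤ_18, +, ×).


Check ideal conditions for I = {0, 6, 12} in ℤ_18:
(1) I is an additive subgroup? Yes
(2) For r ∈ ℤ_18 and a ∈ I: r·a ∈ I? Yes

Yes, I is an ideal of ℤ_18


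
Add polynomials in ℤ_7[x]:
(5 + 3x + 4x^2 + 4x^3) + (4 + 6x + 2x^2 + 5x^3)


Add coefficients mod 7:
x^0: 5 + 4 = 2 (mod 7)
x^1: 3 + 6 = 2 (mod 7)
x^2: 4 + 2 = 6 (mod 7)
x^3: 4 + 5 = 2 (mod 7)
Result: 2 + 2x + 6x^2 + 2x^3

f + g = 2 + 2x + 6x^2 + 2x^3


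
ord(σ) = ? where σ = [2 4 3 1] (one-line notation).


Cycle decomposition: (1 2 4)
Cycle lengths: 3
Order = lcm(3) = 3

ord(σ) = 3


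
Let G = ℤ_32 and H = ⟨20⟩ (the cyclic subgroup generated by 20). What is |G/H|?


|⟨20⟩| = n / gcd(20, 32) = 32 / 4 = 8
H is normal (ℤ_32 is abelian).
|G/H| = |G| / |H| = 32 / 8 = 4

|G/H| = 4


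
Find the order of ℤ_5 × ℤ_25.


|A × B| = |A| · |B|
|ℤ_5 × ℤ_25| = 5 × 25 = 125

|ℤ_5 × ℤ_25| = 125


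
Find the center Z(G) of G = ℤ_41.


Z(G) = {g ∈ G | gx = xg for all x ∈ G}
ℤ_41 is abelian, so Z(G) = G

Z(ℤ_41) = ℤ_41


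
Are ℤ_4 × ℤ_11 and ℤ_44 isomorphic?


Comparing ℤ_4 × ℤ_11 and ℤ_44:
gcd(4,11) = 1, so ℤ_4 × ℤ_11 ≅ ℤ_44 (CRT)

Yes, ℤ_4 × ℤ_11 ≅ ℤ_44


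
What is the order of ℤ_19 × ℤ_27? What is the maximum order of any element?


|ℤ_19 × ℤ_27| = 19 × 27 = 513
Max element order = lcm(19,27) = 513
Cyclic? Yes (gcd=1)

|ℤ_19×ℤ_27| = 513, max element order = 513


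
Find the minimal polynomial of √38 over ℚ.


√38 satisfies x² - 38 = 0, irreducible over ℚ since 38 is squarefree

Minimal polynomial: x² - 38


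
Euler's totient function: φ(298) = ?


Factor n: 298 = 2 × 149
φ(n) = n · ∏(1 - 1/p) over distinct primes p | n
φ(298) = 298 · (1 - 1/2) · (1 - 1/149) = 148

φ(298) = 148


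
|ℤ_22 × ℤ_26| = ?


|A × B| = |A| · |B|
|ℤ_22 × ℤ_26| = 22 × 26 = 572

|ℤ_22 × ℤ_26| = 572


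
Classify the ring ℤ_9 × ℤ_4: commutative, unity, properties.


Direct product ring; commutative with unity (1,1); but (1,0)·(0,1) = (0,0) gives zero divisors, so not an integral domain
Commutative: Yes
Integral domain: No
Has unity: Yes

ℤ_9 × ℤ_4: Commutative=Yes, Unity=Yes


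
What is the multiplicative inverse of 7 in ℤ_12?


Use the extended Euclidean algorithm to write 1 = 7·s + 12·t; then s mod 12 is the inverse.
Euclidean algorithm:
  7 = 0·12 + 7
  12 = 1·7 + 5
  7 = 1·5 + 2
  5 = 2·2 + 1
  2 = 2·1 + 0
gcd(7,12) = 1
Back-substitution gives: 7·(-5) + 12·(3) = 1
So 7⁻¹ ≡ -5 ≡ 7 (mod 12)
Check: 7 × 7 = 49 ≡ 1 (mod 12) ✓

7⁻¹ ≡ 7 (mod 12)


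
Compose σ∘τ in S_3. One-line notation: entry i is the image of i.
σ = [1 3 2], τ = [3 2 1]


σ∘τ: apply τ first, then σ
1 →τ 3 →σ 2
2 →τ 2 →σ 3
3 →τ 1 →σ 1

σ∘τ = [2 3 1]


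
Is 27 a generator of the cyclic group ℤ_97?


g generates ℤ_n iff gcd(g, n) = 1
gcd(27, 97) = 1
Since gcd = 1, 27 is a generator.

Yes, 27 generates ℤ_97


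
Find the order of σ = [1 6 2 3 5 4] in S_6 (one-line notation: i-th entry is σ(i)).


Cycle decomposition: (2 6 4 3)
Cycle lengths: 4
Order = lcm(4) = 4

ord(σ) = 4


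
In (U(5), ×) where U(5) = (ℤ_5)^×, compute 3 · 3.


Operation: multiplication mod 5
3 · 3 = (a × b) mod 5 with a = 3, b = 3

3 · 3 = 4


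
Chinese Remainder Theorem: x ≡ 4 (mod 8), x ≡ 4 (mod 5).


m₁ = 8, m₂ = 5, gcd = 1, so CRT applies. M = m₁·m₂ = 40
Let M₁ = M/m₁ = 5, M₂ = M/m₂ = 8
Find y₁ ≡ M₁⁻¹ (mod m₁): 5⁻¹ ≡ 5 (mod 8)
Find y₂ ≡ M₂⁻¹ (mod m₂): 8⁻¹ ≡ 2 (mod 5)
x = a₁·M₁·y₁ + a₂·M₂·y₂ = 4·5·5 + 4·8·2 = 164
Reduce mod 40: x ≡ 4
Check: 4 mod 8 = 4 ✓, 4 mod 5 = 4 ✓

x ≡ 4 (mod 40)


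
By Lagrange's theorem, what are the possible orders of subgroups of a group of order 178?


Lagrange's theorem: |H| divides |G|
|G| = 178
Divisors of 178: 1, 2, 89, 178

Possible subgroup orders: {1, 2, 89, 178}


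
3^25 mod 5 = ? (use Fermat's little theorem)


Fermat's little theorem: if p is prime and gcd(a,p)=1, then a^(p-1) ≡ 1 (mod p)
p = 5 is prime, gcd(3,5) = 1
Reduce exponent: 25 mod 4 = 1
So 3^25 ≡ 3^1 (mod 5)
3^1 mod 5 = 3

3^25 ≡ 3 (mod 5)


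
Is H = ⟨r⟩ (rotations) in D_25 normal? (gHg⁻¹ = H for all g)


H = ⟨r⟩ (rotations) in D_25
The rotation subgroup ⟨r⟩ has index 2 in D_25, so it is normal

Yes, normal subgroup


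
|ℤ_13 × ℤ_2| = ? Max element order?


|ℤ_13 × ℤ_2| = 13 × 2 = 26
Max element order = lcm(13,2) = 26
Cyclic? Yes (gcd=1)

|ℤ_13×ℤ_2| = 26, max element order = 26


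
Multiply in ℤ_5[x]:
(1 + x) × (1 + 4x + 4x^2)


Expand and collect like terms; reduce coefficients mod 5:
x^0: 1·1 = 1 ≡ 1 (mod 5)
x^1: 1·4 + 1·1 = 5 ≡ 0 (mod 5)
x^2: 1·4 + 1·4 = 8 ≡ 3 (mod 5)
x^3: 1·4 = 4 ≡ 4 (mod 5)
Result: 1 + 3x^2 + 4x^3

f · g = 1 + 3x^2 + 4x^3


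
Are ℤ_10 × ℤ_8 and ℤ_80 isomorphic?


Comparing ℤ_10 × ℤ_8 and ℤ_80:
gcd(10,8) = 2 ≠ 1. Max element order in ℤ_10×ℤ_8 is lcm(10,8) = 40 < 80, so it has no element of order 80

No, ℤ_10 × ℤ_8 ≇ ℤ_80


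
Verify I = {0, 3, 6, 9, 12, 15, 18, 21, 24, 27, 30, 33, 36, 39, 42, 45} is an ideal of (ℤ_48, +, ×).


Check ideal conditions for I = {0, 3, 6, 9, 12, 15, 18, 21, 24, 27, 30, 33, 36, 39, 42, 45} in ℤ_48:
(1) I is an additive subgroup? Yes
(2) For r ∈ ℤ_48 and a ∈ I: r·a ∈ I? Yes

Yes, I is an ideal of ℤ_48


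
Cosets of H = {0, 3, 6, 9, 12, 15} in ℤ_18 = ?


H = {0, 3, 6, 9, 12, 15}, |H| = 6
Number of cosets = |G|/|H| = 18/6 = 3
0 + H = {0, 3, 6, 9, 12, 15}
1 + H = {1, 4, 7, 10, 13, 16}
2 + H = {2, 5, 8, 11, 14, 17}

Cosets: 0+H={0,3,6,9,12,15}; 1+H={1,4,7,10,13,16}; 2+H={2,5,8,11,14,17}


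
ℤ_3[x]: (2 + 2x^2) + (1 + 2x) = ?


Add coefficients mod 3:
x^0: 2 + 1 = 0 (mod 3)
x^1: 0 + 2 = 2 (mod 3)
x^2: 2 + 0 = 2 (mod 3)
Result: 2x + 2x^2

f + g = 2x + 2x^2


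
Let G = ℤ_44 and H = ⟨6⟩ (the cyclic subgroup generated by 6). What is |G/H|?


|⟨6⟩| = n / gcd(6, 44) = 44 / 2 = 22
H is normal (ℤ_44 is abelian).
|G/H| = |G| / |H| = 44 / 22 = 2

|G/H| = 2


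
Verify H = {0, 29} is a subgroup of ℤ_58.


Subgroup test for H = {0, 29} in (ℤ_58, +):
(1) 0 ∈ H? Yes
(2) Closure: for all a,b ∈ H, (a+b) mod 58 ∈ H? Yes
(3) Inverses: for all a ∈ H, -a mod 58 ∈ H? Yes

Yes, H is a subgroup of ℤ_58


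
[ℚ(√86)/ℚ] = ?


√86 has minimal polynomial x² - 86 (irreducible over ℚ since 86 is squarefree)

[ℚ(√86)/ℚ] = 2


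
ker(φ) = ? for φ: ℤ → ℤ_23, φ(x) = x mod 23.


Kernel = preimage of identity
ker(φ) = {x ∈ ℤ : x ≡ 0 (mod 23)} = 23ℤ = {0, ±23, ±46, ...}

ker(φ) = 23ℤ


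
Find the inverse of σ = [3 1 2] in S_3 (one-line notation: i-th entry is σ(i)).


To find σ⁻¹, swap domain and range:
σ(1) = 3 → σ⁻¹(3) = 1
σ(2) = 1 → σ⁻¹(1) = 2
σ(3) = 2 → σ⁻¹(2) = 3

σ⁻¹ = [2 3 1]


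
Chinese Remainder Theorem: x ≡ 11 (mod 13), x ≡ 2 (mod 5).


m₁ = 13, m₂ = 5, gcd = 1, so CRT applies. M = m₁·m₂ = 65
Let M₁ = M/m₁ = 5, M₂ = M/m₂ = 13
Find y₁ ≡ M₁⁻¹ (mod m₁): 5⁻¹ ≡ 8 (mod 13)
Find y₂ ≡ M₂⁻¹ (mod m₂): 13⁻¹ ≡ 2 (mod 5)
x = a₁·M₁·y₁ + a₂·M₂·y₂ = 11·5·8 + 2·13·2 = 492
Reduce mod 65: x ≡ 37
Check: 37 mod 13 = 11 ✓, 37 mod 5 = 2 ✓

x ≡ 37 (mod 65)


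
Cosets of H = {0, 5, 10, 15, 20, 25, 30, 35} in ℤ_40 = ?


H = {0, 5, 10, 15, 20, 25, 30, 35}, |H| = 8
Number of cosets = |G|/|H| = 40/8 = 5
0 + H = {0, 5, 10, 15, 20, 25, 30, 35}
1 + H = {1, 6, 11, 16, 21, 26, 31, 36}
2 + H = {2, 7, 12, 17, 22, 27, 32, 37}
3 + H = {3, 8, 13, 18, 23, 28, 33, 38}
4 + H = {4, 9, 14, 19, 24, 29, 34, 39}

Cosets: 0+H={0,5,10,15,20,25,30,35}; 1+H={1,6,11,16,21,26,31,36}; 2+H={2,7,12,17,22,27,32,37}; 3+H={3,8,13,18,23,28,33,38}; 4+H={4,9,14,19,24,29,34,39}


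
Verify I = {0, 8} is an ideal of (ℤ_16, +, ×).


Check ideal conditions for I = {0, 8} in ℤ_16:
(1) I is an additive subgroup? Yes
(2) For r ∈ ℤ_16 and a ∈ I: r·a ∈ I? Yes

Yes, I is an ideal of ℤ_16


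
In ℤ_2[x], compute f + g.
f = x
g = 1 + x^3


Add coefficients mod 2:
x^0: 0 + 1 = 1 (mod 2)
x^1: 1 + 0 = 1 (mod 2)
x^2: 0 + 0 = 0 (mod 2)
x^3: 0 + 1 = 1 (mod 2)
Result: 1 + x + x^3

f + g = 1 + x + x^3


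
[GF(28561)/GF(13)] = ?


GF(28561) = GF(13^4), so the extension degree is 4

[GF(28561)/GF(13)] = 4


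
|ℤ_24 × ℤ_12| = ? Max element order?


|ℤ_24 × ℤ_12| = 24 × 12 = 288
Max element order = lcm(24,12) = 24
Cyclic? No (gcd=12)

|ℤ_24×ℤ_12| = 288, max element order = 24


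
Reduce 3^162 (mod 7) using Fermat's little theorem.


Fermat's little theorem: if p is prime and gcd(a,p)=1, then a^(p-1) ≡ 1 (mod p)
p = 7 is prime, gcd(3,7) = 1
Reduce exponent: 162 mod 6 = 0
So 3^162 ≡ 3^0 (mod 7)
3^0 = 1

3^162 ≡ 1 (mod 7)


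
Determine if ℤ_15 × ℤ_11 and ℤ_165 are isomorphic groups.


Comparing ℤ_15 × ℤ_11 and ℤ_165:
gcd(15,11) = 1, so ℤ_15 × ℤ_11 ≅ ℤ_165 (CRT)

Yes, ℤ_15 × ℤ_11 ≅ ℤ_165


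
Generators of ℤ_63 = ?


g generates ℤ_n iff gcd(g,n) = 1
Prime factors of 63: 3, 7
Generators are g ∈ {1,...,62} not divisible by any of these primes.
Generators: {1, 2, 4, 5, 8, 10, 11, 13, 16, 17, 19, 20, 22, 23, 25, 26, 29, 31, 32, 34, 37, 38, 40, 41, 43, 44, 46, 47, 50, 52, 53, 55, 58, 59, 61, 62}
Number of generators = φ(63) = 36

Generators of ℤ_63 = {1, 2, 4, 5, 8, 10, 11, 13, 16, 17, 19, 20, 22, 23, 25, 26, 29, 31, 32, 34, 37, 38, 40, 41, 43, 44, 46, 47, 50, 52, 53, 55, 58, 59, 61, 62}


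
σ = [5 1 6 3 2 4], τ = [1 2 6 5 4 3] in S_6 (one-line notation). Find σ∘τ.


σ∘τ: apply τ first, then σ
1 →τ 1 →σ 5
2 →τ 2 →σ 1
3 →τ 6 →σ 4
4 →τ 5 →σ 2
5 →τ 4 →σ 3
6 →τ 3 →σ 6

σ∘τ = [5 1 4 2 3 6]


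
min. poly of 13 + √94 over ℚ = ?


Let α = 13 + √94. Then α - 13 = √94, so (α - 13)² = 94, giving α² - 26α + 75 = 0. Degree 2 and α ∉ ℚ, so this is the minimal polynomial.

Minimal polynomial: x² - 26x + 75


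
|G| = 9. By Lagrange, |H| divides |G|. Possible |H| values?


Lagrange's theorem: |H| divides |G|
|G| = 9
Divisors of 9: 1, 3, 9

Possible subgroup orders: {1, 3, 9}


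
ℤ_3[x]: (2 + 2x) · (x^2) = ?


Expand and collect like terms; reduce coefficients mod 3:
x^0: 2·0 = 0 ≡ 0 (mod 3)
x^1: 2·0 + 2·0 = 0 ≡ 0 (mod 3)
x^2: 2·1 + 2·0 = 2 ≡ 2 (mod 3)
x^3: 2·1 = 2 ≡ 2 (mod 3)
Result: 2x^2 + 2x^3

f · g = 2x^2 + 2x^3


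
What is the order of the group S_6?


|S_n| = n! (number of permutations of n symbols)
|S_6| = 6! = 720

|S_6| = 720


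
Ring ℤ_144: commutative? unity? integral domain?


ℤ_144 is a commutative ring with unity 1; 144 = 2×72 is composite, so 2·72 ≡ 0 gives zero divisors (not an integral domain)
Commutative: Yes
Integral domain: No
Has unity: Yes

ℤ_144: Commutative=Yes, Unity=Yes


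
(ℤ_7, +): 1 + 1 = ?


Operation: addition mod 7
1 + 1 = (a + b) mod 7 with a = 1, b = 1

1 + 1 = 2


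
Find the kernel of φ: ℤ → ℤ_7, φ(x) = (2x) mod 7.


Kernel = preimage of identity
ker(φ) = {x ∈ ℤ : 2x ≡ 0 (mod 7)}. gcd(2,7) = 1, so 2x ≡ 0 (mod 7) ⟺ x ≡ 0 (mod 7/1 = 7). Hence ker(φ) = 7ℤ

ker(φ) = 7ℤ


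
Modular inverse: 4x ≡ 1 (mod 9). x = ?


Use the extended Euclidean algorithm to write 1 = 4·s + 9·t; then s mod 9 is the inverse.
Euclidean algorithm:
  4 = 0·9 + 4
  9 = 2·4 + 1
  4 = 4·1 + 0
gcd(4,9) = 1
Back-substitution gives: 4·(-2) + 9·(1) = 1
So 4⁻¹ ≡ -2 ≡ 7 (mod 9)
Check: 4 × 7 = 28 ≡ 1 (mod 9) ✓

4⁻¹ ≡ 7 (mod 9)


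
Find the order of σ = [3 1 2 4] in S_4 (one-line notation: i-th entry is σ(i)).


Cycle decomposition: (1 3 2)
Cycle lengths: 3
Order = lcm(3) = 3

ord(σ) = 3


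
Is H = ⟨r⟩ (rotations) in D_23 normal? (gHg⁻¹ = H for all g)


H = ⟨r⟩ (rotations) in D_23
The rotation subgroup ⟨r⟩ has index 2 in D_23, so it is normal

Yes, normal subgroup


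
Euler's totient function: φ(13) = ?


φ(n) = count of k ∈ {1,...,n} with gcd(k,n)=1
Coprimes to 13: {1, 2, 3, 4, 5, 6, 7, 8, 9, 10, 11, 12}
Count: 12

φ(13) = 12


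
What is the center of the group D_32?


Z(G) = {g ∈ G | gx = xg for all x ∈ G}
For even n, Z(D_n) = {e, r^(n/2)}: the 180° rotation r^16 commutes with every reflection and rotation

Z(D_32) = {e, r^16}


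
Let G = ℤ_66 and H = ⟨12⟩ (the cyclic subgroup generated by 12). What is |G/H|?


|⟨12⟩| = n / gcd(12, 66) = 66 / 6 = 11
H is normal (ℤ_66 is abelian).
|G/H| = |G| / |H| = 66 / 11 = 6

|G/H| = 6


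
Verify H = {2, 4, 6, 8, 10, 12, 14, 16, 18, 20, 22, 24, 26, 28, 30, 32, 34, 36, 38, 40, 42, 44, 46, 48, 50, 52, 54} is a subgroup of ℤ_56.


Subgroup test for H = {2, 4, 6, 8, 10, 12, 14, 16, 18, 20, 22, 24, 26, 28, 30, 32, 34, 36, 38, 40, 42, 44, 46, 48, 50, 52, 54} in (ℤ_56, +):
(1) 0 ∈ H? No
(2) Closure: for all a,b ∈ H, (a+b) mod 56 ∈ H? No  [counterexample: 2 + 54 = 0 ∉ H]
(3) Inverses: for all a ∈ H, -a mod 56 ∈ H? Yes

No, H is not a subgroup of ℤ_56


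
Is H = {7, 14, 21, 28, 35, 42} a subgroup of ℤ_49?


Subgroup test for H = {7, 14, 21, 28, 35, 42} in (ℤ_49, +):
(1) 0 ∈ H? No
(2) Closure: for all a,b ∈ H, (a+b) mod 49 ∈ H? No  [counterexample: 7 + 42 = 0 ∉ H]
(3) Inverses: for all a ∈ H, -a mod 49 ∈ H? Yes

No, H is not a subgroup of ℤ_49


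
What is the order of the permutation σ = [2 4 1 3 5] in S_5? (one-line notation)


Cycle decomposition: (1 2 4 3)
Cycle lengths: 4
Order = lcm(4) = 4

ord(σ) = 4


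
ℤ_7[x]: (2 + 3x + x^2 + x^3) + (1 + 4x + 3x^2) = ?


Add coefficients mod 7:
x^0: 2 + 1 = 3 (mod 7)
x^1: 3 + 4 = 0 (mod 7)
x^2: 1 + 3 = 4 (mod 7)
x^3: 1 + 0 = 1 (mod 7)
Result: 3 + 4x^2 + x^3

f + g = 3 + 4x^2 + x^3


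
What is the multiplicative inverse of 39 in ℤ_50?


Use the extended Euclidean algorithm to write 1 = 39·s + 50·t; then s mod 50 is the inverse.
Euclidean algorithm:
  39 = 0·50 + 39
  50 = 1·39 + 11
  39 = 3·11 + 6
  11 = 1·6 + 5
  6 = 1·5 + 1
  5 = 5·1 + 0
gcd(39,50) = 1
Back-substitution gives: 39·(9) + 50·(-7) = 1
So 39⁻¹ ≡ 9 ≡ 9 (mod 50)
Check: 39 × 9 = 351 ≡ 1 (mod 50) ✓

39⁻¹ ≡ 9 (mod 50)


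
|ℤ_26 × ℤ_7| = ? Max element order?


|ℤ_26 × ℤ_7| = 26 × 7 = 182
Max element order = lcm(26,7) = 182
Cyclic? Yes (gcd=1)

|ℤ_26×ℤ_7| = 182, max element order = 182


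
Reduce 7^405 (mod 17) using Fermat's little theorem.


Fermat's little theorem: if p is prime and gcd(a,p)=1, then a^(p-1) ≡ 1 (mod p)
p = 17 is prime, gcd(7,17) = 1
Reduce exponent: 405 mod 16 = 5
So 7^405 ≡ 7^5 (mod 17)
7^5 mod 17 = 11

7^405 ≡ 11 (mod 17)


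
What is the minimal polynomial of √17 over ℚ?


√17 satisfies x² - 17 = 0, irreducible over ℚ since 17 is squarefree

Minimal polynomial: x² - 17


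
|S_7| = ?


|S_n| = n! (number of permutations of n symbols)
|S_7| = 7! = 5040

|S_7| = 5040


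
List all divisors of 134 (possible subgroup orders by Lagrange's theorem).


Lagrange's theorem: |H| divides |G|
|G| = 134
Divisors of 134: 1, 2, 67, 134

Possible subgroup orders: {1, 2, 67, 134}


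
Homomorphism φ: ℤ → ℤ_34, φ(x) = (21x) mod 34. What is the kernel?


Kernel = preimage of identity
ker(φ) = {x ∈ ℤ : 21x ≡ 0 (mod 34)}. gcd(21,34) = 1, so 21x ≡ 0 (mod 34) ⟺ x ≡ 0 (mod 34/1 = 34). Hence ker(φ) = 34ℤ

ker(φ) = 34ℤ


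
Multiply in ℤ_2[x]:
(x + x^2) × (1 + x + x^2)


Expand and collect like terms; reduce coefficients mod 2:
x^0: 0·1 = 0 ≡ 0 (mod 2)
x^1: 0·1 + 1·1 = 1 ≡ 1 (mod 2)
x^2: 0·1 + 1·1 + 1·1 = 2 ≡ 0 (mod 2)
x^3: 1·1 + 1·1 = 2 ≡ 0 (mod 2)
x^4: 1·1 = 1 ≡ 1 (mod 2)
Result: x + x^4

f · g = x + x^4


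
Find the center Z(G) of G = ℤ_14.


Z(G) = {g ∈ G | gx = xg for all x ∈ G}
ℤ_14 is abelian, so Z(G) = G

Z(ℤ_14) = ℤ_14


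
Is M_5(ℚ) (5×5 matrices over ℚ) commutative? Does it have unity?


Matrix multiplication is non-commutative for n ≥ 2; the identity matrix I is the unity; singular matrices give zero divisors, so not an integral domain
Commutative: No
Integral domain: No
Has unity: Yes

M_5(ℚ) (5×5 matrices over ℚ): Commutative=No, Unity=Yes


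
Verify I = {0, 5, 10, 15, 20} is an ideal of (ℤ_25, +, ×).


Check ideal conditions for I = {0, 5, 10, 15, 20} in ℤ_25:
(1) I is an additive subgroup? Yes
(2) For r ∈ ℤ_25 and a ∈ I: r·a ∈ I? Yes

Yes, I is an ideal of ℤ_25


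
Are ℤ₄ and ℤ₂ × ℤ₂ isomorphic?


Comparing ℤ₄ and ℤ₂ × ℤ₂:
ℤ₄ has an element of order 4; ℤ₂×ℤ₂ has exponent 2

No, ℤ₄ ≇ ℤ₂ × ℤ₂


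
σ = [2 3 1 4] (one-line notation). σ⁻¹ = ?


To find σ⁻¹, swap domain and range:
σ(1) = 2 → σ⁻¹(2) = 1
σ(2) = 3 → σ⁻¹(3) = 2
σ(3) = 1 → σ⁻¹(1) = 3
σ(4) = 4 → σ⁻¹(4) = 4

σ⁻¹ = [3 1 2 4]


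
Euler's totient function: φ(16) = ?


φ(n) = count of k ∈ {1,...,n} with gcd(k,n)=1
Coprimes to 16: {1, 3, 5, 7, 9, 11, 13, 15}
Count: 8

φ(16) = 8


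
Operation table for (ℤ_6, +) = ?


Elements: {0, 1, 2, 3, 4, 5}
Operation: addition mod 6
Entry (a, b) = (a + b) mod 6

Cayley table:
  | 0 | 1 | 2 | 3 | 4 | 5
0 | 0 | 1 | 2 | 3 | 4 | 5
1 | 1 | 2 | 3 | 4 | 5 | 0
2 | 2 | 3 | 4 | 5 | 0 | 1
3 | 3 | 4 | 5 | 0 | 1 | 2
4 | 4 | 5 | 0 | 1 | 2 | 3
5 | 5 | 0 | 1 | 2 | 3 | 4


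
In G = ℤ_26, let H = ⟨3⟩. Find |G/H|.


|⟨3⟩| = n / gcd(3, 26) = 26 / 1 = 26
H is normal (ℤ_26 is abelian).
|G/H| = |G| / |H| = 26 / 26 = 1

|G/H| = 1


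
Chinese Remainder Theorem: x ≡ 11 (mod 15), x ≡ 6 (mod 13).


m₁ = 15, m₂ = 13, gcd = 1, so CRT applies. M = m₁·m₂ = 195
Let M₁ = M/m₁ = 13, M₂ = M/m₂ = 15
Find y₁ ≡ M₁⁻¹ (mod m₁): 13⁻¹ ≡ 7 (mod 15)
Find y₂ ≡ M₂⁻¹ (mod m₂): 15⁻¹ ≡ 7 (mod 13)
x = a₁·M₁·y₁ + a₂·M₂·y₂ = 11·13·7 + 6·15·7 = 1631
Reduce mod 195: x ≡ 71
Check: 71 mod 15 = 11 ✓, 71 mod 13 = 6 ✓

x ≡ 71 (mod 195)


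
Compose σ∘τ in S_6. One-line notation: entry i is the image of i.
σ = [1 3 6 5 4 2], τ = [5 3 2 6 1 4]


σ∘τ: apply τ first, then σ
1 →τ 5 →σ 4
2 →τ 3 →σ 6
3 →τ 2 →σ 3
4 →τ 6 →σ 2
5 →τ 1 →σ 1
6 →τ 4 →σ 5

σ∘τ = [4 6 3 2 1 5]


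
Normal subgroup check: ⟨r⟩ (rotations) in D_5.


H = ⟨r⟩ (rotations) in D_5
The rotation subgroup ⟨r⟩ has index 2 in D_5, so it is normal

Yes, normal subgroup


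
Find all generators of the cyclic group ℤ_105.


g generates ℤ_n iff gcd(g,n) = 1
Prime factors of 105: 3, 5, 7
Generators are g ∈ {1,...,104} not divisible by any of these primes.
Generators: {1, 2, 4, 8, 11, 13, 16, 17, 19, 22, 23, 26, 29, 31, 32, 34, 37, 38, 41, 43, 44, 46, 47, 52, 53, 58, 59, 61, 62, 64, 67, 68, 71, 73, 74, 76, 79, 82, 83, 86, 88, 89, 92, 94, 97, 101, 103, 104}
Number of generators = φ(105) = 48

Generators of ℤ_105 = {1, 2, 4, 8, 11, 13, 16, 17, 19, 22, 23, 26, 29, 31, 32, 34, 37, 38, 41, 43, 44, 46, 47, 52, 53, 58, 59, 61, 62, 64, 67, 68, 71, 73, 74, 76, 79, 82, 83, 86, 88, 89, 92, 94, 97, 101, 103, 104}


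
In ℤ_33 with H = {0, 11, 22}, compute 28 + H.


28 + H = {28 + h (mod 33) : h ∈ H}
28+0=28, 28+11=6, 28+22=17
28 + H = {6, 17, 28} = 6 + H

28 + H = {6, 17, 28}


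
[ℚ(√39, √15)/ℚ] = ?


[ℚ(√39,√15):ℚ] = [ℚ(√39,√15):ℚ(√39)]·[ℚ(√39):ℚ] = 2·2 = 4

[ℚ(√39, √15)/ℚ] = 4


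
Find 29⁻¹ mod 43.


Use the extended Euclidean algorithm to write 1 = 29·s + 43·t; then s mod 43 is the inverse.
Euclidean algorithm:
  29 = 0·43 + 29
  43 = 1·29 + 14
  29 = 2·14 + 1
  14 = 14·1 + 0
gcd(29,43) = 1
Back-substitution gives: 29·(3) + 43·(-2) = 1
So 29⁻¹ ≡ 3 ≡ 3 (mod 43)
Check: 29 × 3 = 87 ≡ 1 (mod 43) ✓

29⁻¹ ≡ 3 (mod 43)


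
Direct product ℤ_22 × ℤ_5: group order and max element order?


|ℤ_22 × ℤ_5| = 22 × 5 = 110
Max element order = lcm(22,5) = 110
Cyclic? Yes (gcd=1)

|ℤ_22×ℤ_5| = 110, max element order = 110


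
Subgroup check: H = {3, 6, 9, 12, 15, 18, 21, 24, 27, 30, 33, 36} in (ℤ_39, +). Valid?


Subgroup test for H = {3, 6, 9, 12, 15, 18, 21, 24, 27, 30, 33, 36} in (ℤ_39, +):
(1) 0 ∈ H? No
(2) Closure: for all a,b ∈ H, (a+b) mod 39 ∈ H? No  [counterexample: 3 + 36 = 0 ∉ H]
(3) Inverses: for all a ∈ H, -a mod 39 ∈ H? Yes

No, H is not a subgroup of ℤ_39


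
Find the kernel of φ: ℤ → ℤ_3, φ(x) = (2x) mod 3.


Kernel = preimage of identity
ker(φ) = {x ∈ ℤ : 2x ≡ 0 (mod 3)}. gcd(2,3) = 1, so 2x ≡ 0 (mod 3) ⟺ x ≡ 0 (mod 3/1 = 3). Hence ker(φ) = 3ℤ

ker(φ) = 3ℤ


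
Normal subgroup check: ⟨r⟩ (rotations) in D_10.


H = ⟨r⟩ (rotations) in D_10
The rotation subgroup ⟨r⟩ has index 2 in D_10, so it is normal

Yes, normal subgroup


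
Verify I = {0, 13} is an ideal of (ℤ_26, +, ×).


Check ideal conditions for I = {0, 13} in ℤ_26:
(1) I is an additive subgroup? Yes
(2) For r ∈ ℤ_26 and a ∈ I: r·a ∈ I? Yes

Yes, I is an ideal of ℤ_26


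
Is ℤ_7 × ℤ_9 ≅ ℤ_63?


Comparing ℤ_7 × ℤ_9 and ℤ_63:
gcd(7,9) = 1, so ℤ_7 × ℤ_9 ≅ ℤ_63 (CRT)

Yes, ℤ_7 × ℤ_9 ≅ ℤ_63


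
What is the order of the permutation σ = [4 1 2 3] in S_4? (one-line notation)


Cycle decomposition: (1 4 3 2)
Cycle lengths: 4
Order = lcm(4) = 4

ord(σ) = 4


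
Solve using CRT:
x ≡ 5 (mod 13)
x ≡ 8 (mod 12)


m₁ = 13, m₂ = 12, gcd = 1, so CRT applies. M = m₁·m₂ = 156
Let M₁ = M/m₁ = 12, M₂ = M/m₂ = 13
Find y₁ ≡ M₁⁻¹ (mod m₁): 12⁻¹ ≡ 12 (mod 13)
Find y₂ ≡ M₂⁻¹ (mod m₂): 13⁻¹ ≡ 1 (mod 12)
x = a₁·M₁·y₁ + a₂·M₂·y₂ = 5·12·12 + 8·13·1 = 824
Reduce mod 156: x ≡ 44
Check: 44 mod 13 = 5 ✓, 44 mod 12 = 8 ✓

x ≡ 44 (mod 156)


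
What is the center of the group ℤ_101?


Z(G) = {g ∈ G | gx = xg for all x ∈ G}
ℤ_101 is abelian, so Z(G) = G

Z(ℤ_101) = ℤ_101


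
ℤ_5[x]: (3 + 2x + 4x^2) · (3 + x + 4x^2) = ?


Expand and collect like terms; reduce coefficients mod 5:
x^0: 3·3 = 9 ≡ 4 (mod 5)
x^1: 3·1 + 2·3 = 9 ≡ 4 (mod 5)
x^2: 3·4 + 2·1 + 4·3 = 26 ≡ 1 (mod 5)
x^3: 2·4 + 4·1 = 12 ≡ 2 (mod 5)
x^4: 4·4 = 16 ≡ 1 (mod 5)
Result: 4 + 4x + x^2 + 2x^3 + x^4

f · g = 4 + 4x + x^2 + 2x^3 + x^4


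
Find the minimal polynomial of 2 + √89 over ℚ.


Let α = 2 + √89. Then α - 2 = √89, so (α - 2)² = 89, giving α² - 4α - 85 = 0. Degree 2 and α ∉ ℚ, so this is the minimal polynomial.

Minimal polynomial: x² - 4x - 85


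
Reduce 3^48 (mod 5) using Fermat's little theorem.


Fermat's little theorem: if p is prime and gcd(a,p)=1, then a^(p-1) ≡ 1 (mod p)
p = 5 is prime, gcd(3,5) = 1
Reduce exponent: 48 mod 4 = 0
So 3^48 ≡ 3^0 (mod 5)
3^0 = 1

3^48 ≡ 1 (mod 5)


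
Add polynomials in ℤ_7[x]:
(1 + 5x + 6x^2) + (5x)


Add coefficients mod 7:
x^0: 1 + 0 = 1 (mod 7)
x^1: 5 + 5 = 3 (mod 7)
x^2: 6 + 0 = 6 (mod 7)
Result: 1 + 3x + 6x^2

f + g = 1 + 3x + 6x^2


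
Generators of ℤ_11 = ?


g generates ℤ_n iff gcd(g,n) = 1
Checking each g ∈ {1,...,10}:
gcd(1,11) = 1
gcd(2,11) = 1
gcd(3,11) = 1
gcd(4,11) = 1
gcd(5,11) = 1
gcd(6,11) = 1
gcd(7,11) = 1
gcd(8,11) = 1
gcd(9,11) = 1
gcd(10,11) = 1
Generators: {1, 2, 3, 4, 5, 6, 7, 8, 9, 10}
Number of generators = φ(11) = 10

Generators of ℤ_11 = {1, 2, 3, 4, 5, 6, 7, 8, 9, 10}


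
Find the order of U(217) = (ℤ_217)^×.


U(n) is the group of units mod n; |U(n)| = φ(n)
|U(217)| = φ(217) = 180

|U(217) = (ℤ_217)^×| = 180


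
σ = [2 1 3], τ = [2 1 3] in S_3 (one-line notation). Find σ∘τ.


σ∘τ: apply τ first, then σ
1 →τ 2 →σ 1
2 →τ 1 →σ 2
3 →τ 3 →σ 3

σ∘τ = [1 2 3]


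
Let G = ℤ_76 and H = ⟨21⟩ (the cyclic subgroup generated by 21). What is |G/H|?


|⟨21⟩| = n / gcd(21, 76) = 76 / 1 = 76
H is normal (ℤ_76 is abelian).
|G/H| = |G| / |H| = 76 / 76 = 1

|G/H| = 1


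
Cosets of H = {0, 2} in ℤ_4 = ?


H = {0, 2}, |H| = 2
Number of cosets = |G|/|H| = 4/2 = 2
0 + H = {0, 2}
1 + H = {1, 3}

Cosets: 0+H={0,2}; 1+H={1,3}


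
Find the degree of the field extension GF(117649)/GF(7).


GF(117649) = GF(7^6), so the extension degree is 6

[GF(117649)/GF(7)] = 6


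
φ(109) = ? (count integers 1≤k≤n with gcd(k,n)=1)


Factor n: 109 = 109
φ(n) = n · ∏(1 - 1/p) over distinct primes p | n
φ(109) = 109 · (1 - 1/109) = 108

φ(109) = 108


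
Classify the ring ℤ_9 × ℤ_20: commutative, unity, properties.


Direct product ring; commutative with unity (1,1); but (1,0)·(0,1) = (0,0) gives zero divisors, so not an integral domain
Commutative: Yes
Integral domain: No
Has unity: Yes

ℤ_9 × ℤ_20: Commutative=Yes, Unity=Yes


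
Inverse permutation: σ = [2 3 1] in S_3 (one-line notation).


To find σ⁻¹, swap domain and range:
σ(1) = 2 → σ⁻¹(2) = 1
σ(2) = 3 → σ⁻¹(3) = 2
σ(3) = 1 → σ⁻¹(1) = 3

σ⁻¹ = [3 1 2]


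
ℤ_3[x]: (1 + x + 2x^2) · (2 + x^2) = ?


Expand and collect like terms; reduce coefficients mod 3:
x^0: 1·2 = 2 ≡ 2 (mod 3)
x^1: 1·0 + 1·2 = 2 ≡ 2 (mod 3)
x^2: 1·1 + 1·0 + 2·2 = 5 ≡ 2 (mod 3)
x^3: 1·1 + 2·0 = 1 ≡ 1 (mod 3)
x^4: 2·1 = 2 ≡ 2 (mod 3)
Result: 2 + 2x + 2x^2 + x^3 + 2x^4

f · g = 2 + 2x + 2x^2 + x^3 + 2x^4


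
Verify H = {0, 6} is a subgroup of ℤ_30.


Subgroup test for H = {0, 6} in (ℤ_30, +):
(1) 0 ∈ H? Yes
(2) Closure: for all a,b ∈ H, (a+b) mod 30 ∈ H? No  [counterexample: 6 + 6 = 12 ∉ H]
(3) Inverses: for all a ∈ H, -a mod 30 ∈ H? No

No, H is not a subgroup of ℤ_30


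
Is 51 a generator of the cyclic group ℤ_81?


g generates ℤ_n iff gcd(g, n) = 1
gcd(51, 81) = 3
Since gcd = 3 ≠ 1, ⟨51⟩ has order 27 < 81, so 51 is not a generator.

No, 51 does not generate ℤ_81


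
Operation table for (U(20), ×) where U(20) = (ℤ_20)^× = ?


Elements: {1, 3, 7, 9, 11, 13, 17, 19}
Operation: multiplication mod 20
Entry (a, b) = (a × b) mod 20

Cayley table:
   |  1 |  3 |  7 |  9 | 11 | 13 | 17 | 19
 1 |  1 |  3 |  7 |  9 | 11 | 13 | 17 | 19
 3 |  3 |  9 |  1 |  7 | 13 | 19 | 11 | 17
 7 |  7 |  1 |  9 |  3 | 17 | 11 | 19 | 13
 9 |  9 |  7 |  3 |  1 | 19 | 17 | 13 | 11
11 | 11 | 13 | 17 | 19 |  1 |  3 |  7 |  9
13 | 13 | 19 | 11 | 17 |  3 |  9 |  1 |  7
17 | 17 | 11 | 19 | 13 |  7 |  1 |  9 |  3
19 | 19 | 17 | 13 | 11 |  9 |  7 |  3 |  1


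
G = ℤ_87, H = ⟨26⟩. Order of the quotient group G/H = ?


|⟨26⟩| = n / gcd(26, 87) = 87 / 1 = 87
H is normal (ℤ_87 is abelian).
|G/H| = |G| / |H| = 87 / 87 = 1

|G/H| = 1


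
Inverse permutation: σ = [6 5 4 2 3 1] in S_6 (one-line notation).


To find σ⁻¹, swap domain and range:
σ(1) = 6 → σ⁻¹(6) = 1
σ(2) = 5 → σ⁻¹(5) = 2
σ(3) = 4 → σ⁻¹(4) = 3
σ(4) = 2 → σ⁻¹(2) = 4
σ(5) = 3 → σ⁻¹(3) = 5
σ(6) = 1 → σ⁻¹(1) = 6

σ⁻¹ = [6 4 5 3 2 1]


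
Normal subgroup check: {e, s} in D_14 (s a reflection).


H = {e, s} in D_14 (s a reflection)
r·s·r⁻¹ = sr⁻² ≠ s for n ≥ 3, so {e, s} is not closed under conjugation

No, not a normal subgroup


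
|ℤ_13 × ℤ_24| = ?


|A × B| = |A| · |B|
|ℤ_13 × ℤ_24| = 13 × 24 = 312

|ℤ_13 × ℤ_24| = 312


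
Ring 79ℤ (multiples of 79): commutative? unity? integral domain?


79ℤ is a commutative ring under +,× but has no multiplicative identity (1 ∉ 79ℤ); it has no zero divisors, but without unity it is not an integral domain
Commutative: Yes
Integral domain: No
Has unity: No

79ℤ (multiples of 79): Commutative=Yes, Unity=No


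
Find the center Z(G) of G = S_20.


Z(G) = {g ∈ G | gx = xg for all x ∈ G}
S_n is non-abelian for n ≥ 3; Z(S_20) is trivial

Z(S_20) = {e}


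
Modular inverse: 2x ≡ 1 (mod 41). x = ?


Use the extended Euclidean algorithm to write 1 = 2·s + 41·t; then s mod 41 is the inverse.
Euclidean algorithm:
  2 = 0·41 + 2
  41 = 20·2 + 1
  2 = 2·1 + 0
gcd(2,41) = 1
Back-substitution gives: 2·(-20) + 41·(1) = 1
So 2⁻¹ ≡ -20 ≡ 21 (mod 41)
Check: 2 × 21 = 42 ≡ 1 (mod 41) ✓

2⁻¹ ≡ 21 (mod 41)


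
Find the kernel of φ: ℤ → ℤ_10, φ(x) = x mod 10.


Kernel = preimage of identity
ker(φ) = {x ∈ ℤ : x ≡ 0 (mod 10)} = 10ℤ = {0, ±10, ±20, ...}

ker(φ) = 10ℤ


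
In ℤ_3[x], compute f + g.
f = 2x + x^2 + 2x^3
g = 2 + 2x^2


Add coefficients mod 3:
x^0: 0 + 2 = 2 (mod 3)
x^1: 2 + 0 = 2 (mod 3)
x^2: 1 + 2 = 0 (mod 3)
x^3: 2 + 0 = 2 (mod 3)
Result: 2 + 2x + 2x^3

f + g = 2 + 2x + 2x^3


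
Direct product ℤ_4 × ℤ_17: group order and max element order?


|ℤ_4 × ℤ_17| = 4 × 17 = 68
Max element order = lcm(4,17) = 68
Cyclic? Yes (gcd=1)

|ℤ_4×ℤ_17| = 68, max element order = 68


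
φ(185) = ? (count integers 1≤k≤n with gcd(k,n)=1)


Factor n: 185 = 5 × 37
φ(n) = n · ∏(1 - 1/p) over distinct primes p | n
φ(185) = 185 · (1 - 1/5) · (1 - 1/37) = 144

φ(185) = 144


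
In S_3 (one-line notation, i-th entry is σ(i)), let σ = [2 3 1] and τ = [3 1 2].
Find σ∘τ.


σ∘τ: apply τ first, then σ
1 →τ 3 →σ 1
2 →τ 1 →σ 2
3 →τ 2 →σ 3

σ∘τ = [1 2 3]


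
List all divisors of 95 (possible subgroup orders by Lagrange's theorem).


Lagrange's theorem: |H| divides |G|
|G| = 95
Divisors of 95: 1, 5, 19, 95

Possible subgroup orders: {1, 5, 19, 95}


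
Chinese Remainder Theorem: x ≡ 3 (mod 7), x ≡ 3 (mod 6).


m₁ = 7, m₂ = 6, gcd = 1, so CRT applies. M = m₁·m₂ = 42
Let M₁ = M/m₁ = 6, M₂ = M/m₂ = 7
Find y₁ ≡ M₁⁻¹ (mod m₁): 6⁻¹ ≡ 6 (mod 7)
Find y₂ ≡ M₂⁻¹ (mod m₂): 7⁻¹ ≡ 1 (mod 6)
x = a₁·M₁·y₁ + a₂·M₂·y₂ = 3·6·6 + 3·7·1 = 129
Reduce mod 42: x ≡ 3
Check: 3 mod 7 = 3 ✓, 3 mod 6 = 3 ✓

x ≡ 3 (mod 42)


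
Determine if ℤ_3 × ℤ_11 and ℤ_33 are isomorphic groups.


Comparing ℤ_3 × ℤ_11 and ℤ_33:
gcd(3,11) = 1, so ℤ_3 × ℤ_11 ≅ ℤ_33 (CRT)

Yes, ℤ_3 × ℤ_11 ≅ ℤ_33


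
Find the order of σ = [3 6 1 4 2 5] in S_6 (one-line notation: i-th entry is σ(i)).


Cycle decomposition: (1 3) (2 6 5)
Cycle lengths: 2, 3
Order = lcm(2, 3) = 6

ord(σ) = 6


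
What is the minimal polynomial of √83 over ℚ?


√83 satisfies x² - 83 = 0, irreducible over ℚ since 83 is squarefree

Minimal polynomial: x² - 83


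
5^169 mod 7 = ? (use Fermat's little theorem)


Fermat's little theorem: if p is prime and gcd(a,p)=1, then a^(p-1) ≡ 1 (mod p)
p = 7 is prime, gcd(5,7) = 1
Reduce exponent: 169 mod 6 = 1
So 5^169 ≡ 5^1 (mod 7)
5^1 mod 7 = 5

5^169 ≡ 5 (mod 7)


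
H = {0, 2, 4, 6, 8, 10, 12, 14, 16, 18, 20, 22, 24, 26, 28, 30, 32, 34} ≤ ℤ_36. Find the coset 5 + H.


5 + H = {5 + h (mod 36) : h ∈ H}
5+0=5, 5+2=7, 5+4=9, 5+6=11, 5+8=13, 5+10=15, 5+12=17, 5+14=19, 5+16=21, 5+18=23, 5+20=25, 5+22=27, 5+24=29, 5+26=31, 5+28=33, 5+30=35, 5+32=1, 5+34=3
5 + H = {1, 3, 5, 7, 9, 11, 13, 15, 17, 19, 21, 23, 25, 27, 29, 31, 33, 35} = 1 + H

5 + H = {1, 3, 5, 7, 9, 11, 13, 15, 17, 19, 21, 23, 25, 27, 29, 31, 33, 35}


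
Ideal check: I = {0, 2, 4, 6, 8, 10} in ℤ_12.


Check ideal conditions for I = {0, 2, 4, 6, 8, 10} in ℤ_12:
(1) I is an additive subgroup? Yes
(2) For r ∈ ℤ_12 and a ∈ I: r·a ∈ I? Yes

Yes, I is an ideal of ℤ_12


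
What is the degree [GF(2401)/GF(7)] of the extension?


GF(2401) = GF(7^4), so the extension degree is 4

[GF(2401)/GF(7)] = 4


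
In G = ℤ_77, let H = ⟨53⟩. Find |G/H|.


|⟨53⟩| = n / gcd(53, 77) = 77 / 1 = 77
H is normal (ℤ_77 is abelian).
|G/H| = |G| / |H| = 77 / 77 = 1

|G/H| = 1


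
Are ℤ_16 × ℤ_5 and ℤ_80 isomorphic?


Comparing ℤ_16 × ℤ_5 and ℤ_80:
gcd(16,5) = 1, so ℤ_16 × ℤ_5 ≅ ℤ_80 (CRT)

Yes, ℤ_16 × ℤ_5 ≅ ℤ_80


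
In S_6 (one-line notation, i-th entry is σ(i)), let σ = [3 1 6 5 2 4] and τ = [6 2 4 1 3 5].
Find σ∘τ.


σ∘τ: apply τ first, then σ
1 →τ 6 →σ 4
2 →τ 2 →σ 1
3 →τ 4 →σ 5
4 →τ 1 →σ 3
5 →τ 3 →σ 6
6 →τ 5 →σ 2

σ∘τ = [4 1 5 3 6 2]


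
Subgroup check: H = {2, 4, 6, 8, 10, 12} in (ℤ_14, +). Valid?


Subgroup test for H = {2, 4, 6, 8, 10, 12} in (ℤ_14, +):
(1) 0 ∈ H? No
(2) Closure: for all a,b ∈ H, (a+b) mod 14 ∈ H? No  [counterexample: 2 + 12 = 0 ∉ H]
(3) Inverses: for all a ∈ H, -a mod 14 ∈ H? Yes

No, H is not a subgroup of ℤ_14


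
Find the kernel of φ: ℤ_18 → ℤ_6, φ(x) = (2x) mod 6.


Kernel = preimage of identity
ker(φ) = {x ∈ ℤ_18 : 2x ≡ 0 (mod 6)}. Since 6 | 18, φ is well-defined. The kernel is the cyclic subgroup ⟨3⟩ of ℤ_18 (order 6), i.e. {0, 3, 6, 9, 12, 15}

ker(φ) = {0, 3, 6, 9, 12, 15}
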